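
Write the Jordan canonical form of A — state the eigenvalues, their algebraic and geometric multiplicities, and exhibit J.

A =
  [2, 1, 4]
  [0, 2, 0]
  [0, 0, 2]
J_2(2) ⊕ J_1(2)

The characteristic polynomial is
  det(x·I − A) = x^3 - 6*x^2 + 12*x - 8 = (x - 2)^3

Eigenvalues and multiplicities (the geometric multiplicity of λ is n − rank(A − λI), which equals the number of Jordan blocks for λ):
  λ = 2: algebraic multiplicity = 3, geometric multiplicity = 2

Determining the block sizes for each eigenvalue:
  λ = 2: 2 blocks summing to 3 forces exactly one block of size 2 and the rest size 1 → block sizes [2, 1]

Assembling the blocks gives a Jordan form
J =
  [2, 1, 0]
  [0, 2, 0]
  [0, 0, 2]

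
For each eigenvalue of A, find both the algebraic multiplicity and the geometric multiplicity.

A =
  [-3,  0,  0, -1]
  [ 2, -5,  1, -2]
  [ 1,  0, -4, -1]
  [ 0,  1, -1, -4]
λ = -4: alg = 4, geom = 2

Step 1 — factor the characteristic polynomial to read off the algebraic multiplicities:
  χ_A(x) = (x + 4)^4

Step 2 — compute geometric multiplicities via the rank-nullity identity g(λ) = n − rank(A − λI):
  rank(A − (-4)·I) = 2, so dim ker(A − (-4)·I) = n − 2 = 2

Summary:
  λ = -4: algebraic multiplicity = 4, geometric multiplicity = 2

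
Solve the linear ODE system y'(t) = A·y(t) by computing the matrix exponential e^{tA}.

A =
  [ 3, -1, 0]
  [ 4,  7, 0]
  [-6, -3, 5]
e^{tA} =
  [-2*t*exp(5*t) + exp(5*t), -t*exp(5*t), 0]
  [4*t*exp(5*t), 2*t*exp(5*t) + exp(5*t), 0]
  [-6*t*exp(5*t), -3*t*exp(5*t), exp(5*t)]

Strategy: write A = P · J · P⁻¹ where J is a Jordan canonical form, so e^{tA} = P · e^{tJ} · P⁻¹, and e^{tJ} can be computed block-by-block.

A has Jordan form
J =
  [5, 1, 0]
  [0, 5, 0]
  [0, 0, 5]
(up to reordering of blocks).

Per-block formulas:
  For a 1×1 block at λ = 5: exp(t · [5]) = [e^(5t)].
  For a 2×2 Jordan block J_2(5): exp(t · J_2(5)) = e^(5t)·(I + t·N), where N is the 2×2 nilpotent shift.

After assembling e^{tJ} and conjugating by P, we get:

e^{tA} =
  [-2*t*exp(5*t) + exp(5*t), -t*exp(5*t), 0]
  [4*t*exp(5*t), 2*t*exp(5*t) + exp(5*t), 0]
  [-6*t*exp(5*t), -3*t*exp(5*t), exp(5*t)]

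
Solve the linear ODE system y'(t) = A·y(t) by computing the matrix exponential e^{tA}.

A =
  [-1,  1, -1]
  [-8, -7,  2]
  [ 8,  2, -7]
e^{tA} =
  [4*t*exp(-5*t) + exp(-5*t), t*exp(-5*t), -t*exp(-5*t)]
  [-8*t*exp(-5*t), -2*t*exp(-5*t) + exp(-5*t), 2*t*exp(-5*t)]
  [8*t*exp(-5*t), 2*t*exp(-5*t), -2*t*exp(-5*t) + exp(-5*t)]

Strategy: write A = P · J · P⁻¹ where J is a Jordan canonical form, so e^{tA} = P · e^{tJ} · P⁻¹, and e^{tJ} can be computed block-by-block.

A has Jordan form
J =
  [-5,  1,  0]
  [ 0, -5,  0]
  [ 0,  0, -5]
(up to reordering of blocks).

Per-block formulas:
  For a 1×1 block at λ = -5: exp(t · [-5]) = [e^(-5t)].
  For a 2×2 Jordan block J_2(-5): exp(t · J_2(-5)) = e^(-5t)·(I + t·N), where N is the 2×2 nilpotent shift.

After assembling e^{tJ} and conjugating by P, we get:

e^{tA} =
  [4*t*exp(-5*t) + exp(-5*t), t*exp(-5*t), -t*exp(-5*t)]
  [-8*t*exp(-5*t), -2*t*exp(-5*t) + exp(-5*t), 2*t*exp(-5*t)]
  [8*t*exp(-5*t), 2*t*exp(-5*t), -2*t*exp(-5*t) + exp(-5*t)]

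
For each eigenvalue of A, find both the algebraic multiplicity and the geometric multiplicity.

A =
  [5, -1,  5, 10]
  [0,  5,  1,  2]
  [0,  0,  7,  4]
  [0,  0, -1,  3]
λ = 5: alg = 4, geom = 2

Step 1 — factor the characteristic polynomial to read off the algebraic multiplicities:
  χ_A(x) = (x - 5)^4

Step 2 — compute geometric multiplicities via the rank-nullity identity g(λ) = n − rank(A − λI):
  rank(A − (5)·I) = 2, so dim ker(A − (5)·I) = n − 2 = 2

Summary:
  λ = 5: algebraic multiplicity = 4, geometric multiplicity = 2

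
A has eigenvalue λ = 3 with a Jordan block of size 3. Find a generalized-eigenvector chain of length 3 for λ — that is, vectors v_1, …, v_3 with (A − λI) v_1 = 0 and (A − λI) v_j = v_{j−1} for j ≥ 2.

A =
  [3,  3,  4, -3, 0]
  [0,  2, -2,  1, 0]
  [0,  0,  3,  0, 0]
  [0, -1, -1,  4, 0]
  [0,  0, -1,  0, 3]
A Jordan chain for λ = 3 of length 3:
v_1 = (-3, 1, 0, 1, 0)ᵀ
v_2 = (4, -2, 0, -1, -1)ᵀ
v_3 = (0, 0, 1, 0, 0)ᵀ

Let N = A − (3)·I. We want v_3 with N^3 v_3 = 0 but N^2 v_3 ≠ 0; then v_{j-1} := N · v_j for j = 3, …, 2.

Pick v_3 = (0, 0, 1, 0, 0)ᵀ.
Then v_2 = N · v_3 = (4, -2, 0, -1, -1)ᵀ.
Then v_1 = N · v_2 = (-3, 1, 0, 1, 0)ᵀ.

Sanity check: (A − (3)·I) v_1 = (0, 0, 0, 0, 0)ᵀ = 0. ✓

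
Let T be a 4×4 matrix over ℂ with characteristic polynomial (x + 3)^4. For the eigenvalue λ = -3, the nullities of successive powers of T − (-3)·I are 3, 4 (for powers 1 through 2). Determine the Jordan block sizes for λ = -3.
Block sizes for λ = -3: [2, 1, 1]

From the dimensions of kernels of powers, the number of Jordan blocks of size at least j is d_j − d_{j−1} where d_j = dim ker(N^j) (with d_0 = 0). Computing the differences gives [3, 1].
The number of blocks of size exactly k is (#blocks of size ≥ k) − (#blocks of size ≥ k + 1), so the partition is: 2 block(s) of size 1, 1 block(s) of size 2.
In nonincreasing order the block sizes are [2, 1, 1].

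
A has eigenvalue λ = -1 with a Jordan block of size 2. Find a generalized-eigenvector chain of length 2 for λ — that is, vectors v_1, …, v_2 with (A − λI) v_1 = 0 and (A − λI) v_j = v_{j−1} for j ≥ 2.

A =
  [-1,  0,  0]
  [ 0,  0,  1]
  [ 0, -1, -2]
A Jordan chain for λ = -1 of length 2:
v_1 = (0, 1, -1)ᵀ
v_2 = (0, 1, 0)ᵀ

Let N = A − (-1)·I. We want v_2 with N^2 v_2 = 0 but N^1 v_2 ≠ 0; then v_{j-1} := N · v_j for j = 2, …, 2.

Pick v_2 = (0, 1, 0)ᵀ.
Then v_1 = N · v_2 = (0, 1, -1)ᵀ.

Sanity check: (A − (-1)·I) v_1 = (0, 0, 0)ᵀ = 0. ✓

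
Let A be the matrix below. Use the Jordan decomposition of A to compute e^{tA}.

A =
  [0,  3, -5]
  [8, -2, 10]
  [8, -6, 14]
e^{tA} =
  [-4*t*exp(4*t) + exp(4*t), 3*t*exp(4*t), -5*t*exp(4*t)]
  [8*t*exp(4*t), -6*t*exp(4*t) + exp(4*t), 10*t*exp(4*t)]
  [8*t*exp(4*t), -6*t*exp(4*t), 10*t*exp(4*t) + exp(4*t)]

Strategy: write A = P · J · P⁻¹ where J is a Jordan canonical form, so e^{tA} = P · e^{tJ} · P⁻¹, and e^{tJ} can be computed block-by-block.

A has Jordan form
J =
  [4, 1, 0]
  [0, 4, 0]
  [0, 0, 4]
(up to reordering of blocks).

Per-block formulas:
  For a 1×1 block at λ = 4: exp(t · [4]) = [e^(4t)].
  For a 2×2 Jordan block J_2(4): exp(t · J_2(4)) = e^(4t)·(I + t·N), where N is the 2×2 nilpotent shift.

After assembling e^{tJ} and conjugating by P, we get:

e^{tA} =
  [-4*t*exp(4*t) + exp(4*t), 3*t*exp(4*t), -5*t*exp(4*t)]
  [8*t*exp(4*t), -6*t*exp(4*t) + exp(4*t), 10*t*exp(4*t)]
  [8*t*exp(4*t), -6*t*exp(4*t), 10*t*exp(4*t) + exp(4*t)]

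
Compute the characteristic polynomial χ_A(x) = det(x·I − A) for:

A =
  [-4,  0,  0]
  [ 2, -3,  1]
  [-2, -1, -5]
x^3 + 12*x^2 + 48*x + 64

Expanding det(x·I − A) (e.g. by cofactor expansion or by noting that A is similar to its Jordan form J, which has the same characteristic polynomial as A) gives
  χ_A(x) = x^3 + 12*x^2 + 48*x + 64
which factors as (x + 4)^3. The eigenvalues (with algebraic multiplicities) are λ = -4 with multiplicity 3.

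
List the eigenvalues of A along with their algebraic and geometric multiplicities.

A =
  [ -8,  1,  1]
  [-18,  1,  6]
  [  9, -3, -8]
λ = -5: alg = 3, geom = 2

Step 1 — factor the characteristic polynomial to read off the algebraic multiplicities:
  χ_A(x) = (x + 5)^3

Step 2 — compute geometric multiplicities via the rank-nullity identity g(λ) = n − rank(A − λI):
  rank(A − (-5)·I) = 1, so dim ker(A − (-5)·I) = n − 1 = 2

Summary:
  λ = -5: algebraic multiplicity = 3, geometric multiplicity = 2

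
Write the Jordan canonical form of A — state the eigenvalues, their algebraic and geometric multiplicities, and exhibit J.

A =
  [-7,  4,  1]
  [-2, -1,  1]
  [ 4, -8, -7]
J_2(-5) ⊕ J_1(-5)

The characteristic polynomial is
  det(x·I − A) = x^3 + 15*x^2 + 75*x + 125 = (x + 5)^3

Eigenvalues and multiplicities (the geometric multiplicity of λ is n − rank(A − λI), which equals the number of Jordan blocks for λ):
  λ = -5: algebraic multiplicity = 3, geometric multiplicity = 2

Determining the block sizes for each eigenvalue:
  λ = -5: 2 blocks summing to 3 forces exactly one block of size 2 and the rest size 1 → block sizes [2, 1]

Assembling the blocks gives a Jordan form
J =
  [-5,  1,  0]
  [ 0, -5,  0]
  [ 0,  0, -5]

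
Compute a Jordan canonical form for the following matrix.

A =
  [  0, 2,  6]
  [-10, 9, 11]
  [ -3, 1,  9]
J_3(6)

The characteristic polynomial is
  det(x·I − A) = x^3 - 18*x^2 + 108*x - 216 = (x - 6)^3

Eigenvalues and multiplicities (the geometric multiplicity of λ is n − rank(A − λI), which equals the number of Jordan blocks for λ):
  λ = 6: algebraic multiplicity = 3, geometric multiplicity = 1

Determining the block sizes for each eigenvalue:
  λ = 6: one block (gm = 1), so the single block has size am = 3 → block sizes [3]

Assembling the blocks gives a Jordan form
J =
  [6, 1, 0]
  [0, 6, 1]
  [0, 0, 6]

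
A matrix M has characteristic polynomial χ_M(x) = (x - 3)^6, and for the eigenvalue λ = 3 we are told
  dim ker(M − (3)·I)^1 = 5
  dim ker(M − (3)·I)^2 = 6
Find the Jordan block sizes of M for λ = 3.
Block sizes for λ = 3: [2, 1, 1, 1, 1]

From the dimensions of kernels of powers, the number of Jordan blocks of size at least j is d_j − d_{j−1} where d_j = dim ker(N^j) (with d_0 = 0). Computing the differences gives [5, 1].
The number of blocks of size exactly k is (#blocks of size ≥ k) − (#blocks of size ≥ k + 1), so the partition is: 4 block(s) of size 1, 1 block(s) of size 2.
In nonincreasing order the block sizes are [2, 1, 1, 1, 1].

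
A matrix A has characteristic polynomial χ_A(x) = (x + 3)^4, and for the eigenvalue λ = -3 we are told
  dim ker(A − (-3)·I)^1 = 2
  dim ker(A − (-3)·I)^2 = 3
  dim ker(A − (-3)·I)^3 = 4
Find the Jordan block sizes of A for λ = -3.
Block sizes for λ = -3: [3, 1]

From the dimensions of kernels of powers, the number of Jordan blocks of size at least j is d_j − d_{j−1} where d_j = dim ker(N^j) (with d_0 = 0). Computing the differences gives [2, 1, 1].
The number of blocks of size exactly k is (#blocks of size ≥ k) − (#blocks of size ≥ k + 1), so the partition is: 1 block(s) of size 1, 1 block(s) of size 3.
In nonincreasing order the block sizes are [3, 1].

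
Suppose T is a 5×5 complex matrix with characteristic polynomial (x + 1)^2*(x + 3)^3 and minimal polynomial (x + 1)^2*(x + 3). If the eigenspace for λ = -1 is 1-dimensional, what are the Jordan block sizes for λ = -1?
Block sizes for λ = -1: [2]

Step 1 — from the characteristic polynomial, algebraic multiplicity of λ = -1 is 2. From dim ker(T − (-1)·I) = 1, there are exactly 1 Jordan blocks for λ = -1.
Step 2 — from the minimal polynomial, the factor (x + 1)^2 tells us the largest block for λ = -1 has size 2.
Step 3 — with total size 2, 1 blocks, and largest block 2, the block sizes (in nonincreasing order) are [2].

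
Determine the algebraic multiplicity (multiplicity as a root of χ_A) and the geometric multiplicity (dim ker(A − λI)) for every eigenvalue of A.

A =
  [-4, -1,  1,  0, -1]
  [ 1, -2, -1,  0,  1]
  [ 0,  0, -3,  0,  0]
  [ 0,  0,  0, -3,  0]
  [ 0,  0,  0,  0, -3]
λ = -3: alg = 5, geom = 4

Step 1 — factor the characteristic polynomial to read off the algebraic multiplicities:
  χ_A(x) = (x + 3)^5

Step 2 — compute geometric multiplicities via the rank-nullity identity g(λ) = n − rank(A − λI):
  rank(A − (-3)·I) = 1, so dim ker(A − (-3)·I) = n − 1 = 4

Summary:
  λ = -3: algebraic multiplicity = 5, geometric multiplicity = 4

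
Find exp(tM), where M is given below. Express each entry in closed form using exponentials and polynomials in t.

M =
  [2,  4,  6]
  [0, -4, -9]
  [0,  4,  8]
e^{tM} =
  [exp(2*t), 4*t*exp(2*t), 6*t*exp(2*t)]
  [0, -6*t*exp(2*t) + exp(2*t), -9*t*exp(2*t)]
  [0, 4*t*exp(2*t), 6*t*exp(2*t) + exp(2*t)]

Strategy: write M = P · J · P⁻¹ where J is a Jordan canonical form, so e^{tM} = P · e^{tJ} · P⁻¹, and e^{tJ} can be computed block-by-block.

M has Jordan form
J =
  [2, 1, 0]
  [0, 2, 0]
  [0, 0, 2]
(up to reordering of blocks).

Per-block formulas:
  For a 2×2 Jordan block J_2(2): exp(t · J_2(2)) = e^(2t)·(I + t·N), where N is the 2×2 nilpotent shift.
  For a 1×1 block at λ = 2: exp(t · [2]) = [e^(2t)].

After assembling e^{tJ} and conjugating by P, we get:

e^{tM} =
  [exp(2*t), 4*t*exp(2*t), 6*t*exp(2*t)]
  [0, -6*t*exp(2*t) + exp(2*t), -9*t*exp(2*t)]
  [0, 4*t*exp(2*t), 6*t*exp(2*t) + exp(2*t)]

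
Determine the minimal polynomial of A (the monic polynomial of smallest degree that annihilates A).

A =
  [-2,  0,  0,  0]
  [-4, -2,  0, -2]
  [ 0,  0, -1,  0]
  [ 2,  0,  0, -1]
x^2 + 3*x + 2

The characteristic polynomial is χ_A(x) = (x + 1)^2*(x + 2)^2, so the eigenvalues are known. The minimal polynomial is
  m_A(x) = Π_λ (x − λ)^{k_λ}
where k_λ is the size of the *largest* Jordan block for λ (equivalently, the smallest k with (A − λI)^k v = 0 for every generalised eigenvector v of λ).

  λ = -2: largest Jordan block has size 1, contributing (x + 2)
  λ = -1: largest Jordan block has size 1, contributing (x + 1)

So m_A(x) = (x + 1)*(x + 2) = x^2 + 3*x + 2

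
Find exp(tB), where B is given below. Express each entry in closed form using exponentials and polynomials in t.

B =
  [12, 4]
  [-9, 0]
e^{tB} =
  [6*t*exp(6*t) + exp(6*t), 4*t*exp(6*t)]
  [-9*t*exp(6*t), -6*t*exp(6*t) + exp(6*t)]

Strategy: write B = P · J · P⁻¹ where J is a Jordan canonical form, so e^{tB} = P · e^{tJ} · P⁻¹, and e^{tJ} can be computed block-by-block.

B has Jordan form
J =
  [6, 1]
  [0, 6]
(up to reordering of blocks).

Per-block formulas:
  For a 2×2 Jordan block J_2(6): exp(t · J_2(6)) = e^(6t)·(I + t·N), where N is the 2×2 nilpotent shift.

After assembling e^{tJ} and conjugating by P, we get:

e^{tB} =
  [6*t*exp(6*t) + exp(6*t), 4*t*exp(6*t)]
  [-9*t*exp(6*t), -6*t*exp(6*t) + exp(6*t)]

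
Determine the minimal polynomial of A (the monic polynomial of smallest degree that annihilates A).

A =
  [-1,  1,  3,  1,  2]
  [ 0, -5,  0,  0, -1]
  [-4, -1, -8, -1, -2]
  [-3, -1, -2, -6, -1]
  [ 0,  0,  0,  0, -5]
x^3 + 15*x^2 + 75*x + 125

The characteristic polynomial is χ_A(x) = (x + 5)^5, so the eigenvalues are known. The minimal polynomial is
  m_A(x) = Π_λ (x − λ)^{k_λ}
where k_λ is the size of the *largest* Jordan block for λ (equivalently, the smallest k with (A − λI)^k v = 0 for every generalised eigenvector v of λ).

  λ = -5: largest Jordan block has size 3, contributing (x + 5)^3

So m_A(x) = (x + 5)^3 = x^3 + 15*x^2 + 75*x + 125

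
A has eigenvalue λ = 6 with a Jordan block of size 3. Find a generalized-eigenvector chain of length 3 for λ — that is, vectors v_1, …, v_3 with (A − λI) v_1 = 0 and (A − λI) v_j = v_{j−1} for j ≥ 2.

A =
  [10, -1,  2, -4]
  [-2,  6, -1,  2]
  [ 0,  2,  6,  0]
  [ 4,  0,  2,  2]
A Jordan chain for λ = 6 of length 3:
v_1 = (2, 0, -4, 0)ᵀ
v_2 = (4, -2, 0, 4)ᵀ
v_3 = (1, 0, 0, 0)ᵀ

Let N = A − (6)·I. We want v_3 with N^3 v_3 = 0 but N^2 v_3 ≠ 0; then v_{j-1} := N · v_j for j = 3, …, 2.

Pick v_3 = (1, 0, 0, 0)ᵀ.
Then v_2 = N · v_3 = (4, -2, 0, 4)ᵀ.
Then v_1 = N · v_2 = (2, 0, -4, 0)ᵀ.

Sanity check: (A − (6)·I) v_1 = (0, 0, 0, 0)ᵀ = 0. ✓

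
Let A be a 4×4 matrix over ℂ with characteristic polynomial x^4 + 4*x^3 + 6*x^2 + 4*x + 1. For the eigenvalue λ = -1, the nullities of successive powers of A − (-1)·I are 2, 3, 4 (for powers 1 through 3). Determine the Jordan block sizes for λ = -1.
Block sizes for λ = -1: [3, 1]

From the dimensions of kernels of powers, the number of Jordan blocks of size at least j is d_j − d_{j−1} where d_j = dim ker(N^j) (with d_0 = 0). Computing the differences gives [2, 1, 1].
The number of blocks of size exactly k is (#blocks of size ≥ k) − (#blocks of size ≥ k + 1), so the partition is: 1 block(s) of size 1, 1 block(s) of size 3.
In nonincreasing order the block sizes are [3, 1].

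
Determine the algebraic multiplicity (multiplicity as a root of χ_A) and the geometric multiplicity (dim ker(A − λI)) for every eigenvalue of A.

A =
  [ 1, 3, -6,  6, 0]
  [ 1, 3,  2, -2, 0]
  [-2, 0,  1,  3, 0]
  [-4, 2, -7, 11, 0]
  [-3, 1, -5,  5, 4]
λ = 4: alg = 5, geom = 3

Step 1 — factor the characteristic polynomial to read off the algebraic multiplicities:
  χ_A(x) = (x - 4)^5

Step 2 — compute geometric multiplicities via the rank-nullity identity g(λ) = n − rank(A − λI):
  rank(A − (4)·I) = 2, so dim ker(A − (4)·I) = n − 2 = 3

Summary:
  λ = 4: algebraic multiplicity = 5, geometric multiplicity = 3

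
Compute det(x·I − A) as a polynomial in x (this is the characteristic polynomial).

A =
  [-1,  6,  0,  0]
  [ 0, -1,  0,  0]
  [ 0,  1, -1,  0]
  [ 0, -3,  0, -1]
x^4 + 4*x^3 + 6*x^2 + 4*x + 1

Expanding det(x·I − A) (e.g. by cofactor expansion or by noting that A is similar to its Jordan form J, which has the same characteristic polynomial as A) gives
  χ_A(x) = x^4 + 4*x^3 + 6*x^2 + 4*x + 1
which factors as (x + 1)^4. The eigenvalues (with algebraic multiplicities) are λ = -1 with multiplicity 4.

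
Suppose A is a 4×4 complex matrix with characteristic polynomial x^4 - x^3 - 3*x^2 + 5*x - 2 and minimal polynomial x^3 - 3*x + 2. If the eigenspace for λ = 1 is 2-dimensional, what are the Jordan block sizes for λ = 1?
Block sizes for λ = 1: [2, 1]

Step 1 — from the characteristic polynomial, algebraic multiplicity of λ = 1 is 3. From dim ker(A − (1)·I) = 2, there are exactly 2 Jordan blocks for λ = 1.
Step 2 — from the minimal polynomial, the factor (x − 1)^2 tells us the largest block for λ = 1 has size 2.
Step 3 — with total size 3, 2 blocks, and largest block 2, the block sizes (in nonincreasing order) are [2, 1].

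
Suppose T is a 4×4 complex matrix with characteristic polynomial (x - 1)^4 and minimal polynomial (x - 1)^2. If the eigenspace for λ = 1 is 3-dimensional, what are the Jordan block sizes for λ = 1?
Block sizes for λ = 1: [2, 1, 1]

Step 1 — from the characteristic polynomial, algebraic multiplicity of λ = 1 is 4. From dim ker(T − (1)·I) = 3, there are exactly 3 Jordan blocks for λ = 1.
Step 2 — from the minimal polynomial, the factor (x − 1)^2 tells us the largest block for λ = 1 has size 2.
Step 3 — with total size 4, 3 blocks, and largest block 2, the block sizes (in nonincreasing order) are [2, 1, 1].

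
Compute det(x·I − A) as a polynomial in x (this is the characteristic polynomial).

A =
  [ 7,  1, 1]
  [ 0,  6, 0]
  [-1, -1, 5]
x^3 - 18*x^2 + 108*x - 216

Expanding det(x·I − A) (e.g. by cofactor expansion or by noting that A is similar to its Jordan form J, which has the same characteristic polynomial as A) gives
  χ_A(x) = x^3 - 18*x^2 + 108*x - 216
which factors as (x - 6)^3. The eigenvalues (with algebraic multiplicities) are λ = 6 with multiplicity 3.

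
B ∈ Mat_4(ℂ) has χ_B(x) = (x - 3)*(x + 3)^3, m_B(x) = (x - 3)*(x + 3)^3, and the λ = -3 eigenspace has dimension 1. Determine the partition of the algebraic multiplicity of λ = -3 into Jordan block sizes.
Block sizes for λ = -3: [3]

Step 1 — from the characteristic polynomial, algebraic multiplicity of λ = -3 is 3. From dim ker(B − (-3)·I) = 1, there are exactly 1 Jordan blocks for λ = -3.
Step 2 — from the minimal polynomial, the factor (x + 3)^3 tells us the largest block for λ = -3 has size 3.
Step 3 — with total size 3, 1 blocks, and largest block 3, the block sizes (in nonincreasing order) are [3].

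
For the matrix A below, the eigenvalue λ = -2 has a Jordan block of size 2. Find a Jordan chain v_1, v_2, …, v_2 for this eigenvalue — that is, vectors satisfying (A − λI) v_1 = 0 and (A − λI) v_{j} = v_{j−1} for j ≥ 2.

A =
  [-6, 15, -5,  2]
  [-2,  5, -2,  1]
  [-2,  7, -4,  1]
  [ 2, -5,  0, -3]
A Jordan chain for λ = -2 of length 2:
v_1 = (-4, -2, -2, 2)ᵀ
v_2 = (1, 0, 0, 0)ᵀ

Let N = A − (-2)·I. We want v_2 with N^2 v_2 = 0 but N^1 v_2 ≠ 0; then v_{j-1} := N · v_j for j = 2, …, 2.

Pick v_2 = (1, 0, 0, 0)ᵀ.
Then v_1 = N · v_2 = (-4, -2, -2, 2)ᵀ.

Sanity check: (A − (-2)·I) v_1 = (0, 0, 0, 0)ᵀ = 0. ✓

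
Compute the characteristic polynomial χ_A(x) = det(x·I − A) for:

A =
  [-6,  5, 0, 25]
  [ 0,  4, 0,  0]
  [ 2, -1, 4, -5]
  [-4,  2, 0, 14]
x^4 - 16*x^3 + 96*x^2 - 256*x + 256

Expanding det(x·I − A) (e.g. by cofactor expansion or by noting that A is similar to its Jordan form J, which has the same characteristic polynomial as A) gives
  χ_A(x) = x^4 - 16*x^3 + 96*x^2 - 256*x + 256
which factors as (x - 4)^4. The eigenvalues (with algebraic multiplicities) are λ = 4 with multiplicity 4.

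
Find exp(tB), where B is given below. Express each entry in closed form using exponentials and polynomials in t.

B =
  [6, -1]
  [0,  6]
e^{tB} =
  [exp(6*t), -t*exp(6*t)]
  [0, exp(6*t)]

Strategy: write B = P · J · P⁻¹ where J is a Jordan canonical form, so e^{tB} = P · e^{tJ} · P⁻¹, and e^{tJ} can be computed block-by-block.

B has Jordan form
J =
  [6, 1]
  [0, 6]
(up to reordering of blocks).

Per-block formulas:
  For a 2×2 Jordan block J_2(6): exp(t · J_2(6)) = e^(6t)·(I + t·N), where N is the 2×2 nilpotent shift.

After assembling e^{tJ} and conjugating by P, we get:

e^{tB} =
  [exp(6*t), -t*exp(6*t)]
  [0, exp(6*t)]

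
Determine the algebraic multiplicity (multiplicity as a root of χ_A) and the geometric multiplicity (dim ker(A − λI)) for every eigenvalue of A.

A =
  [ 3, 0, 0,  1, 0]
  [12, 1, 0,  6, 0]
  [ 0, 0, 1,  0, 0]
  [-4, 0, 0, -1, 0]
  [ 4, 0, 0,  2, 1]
λ = 1: alg = 5, geom = 4

Step 1 — factor the characteristic polynomial to read off the algebraic multiplicities:
  χ_A(x) = (x - 1)^5

Step 2 — compute geometric multiplicities via the rank-nullity identity g(λ) = n − rank(A − λI):
  rank(A − (1)·I) = 1, so dim ker(A − (1)·I) = n − 1 = 4

Summary:
  λ = 1: algebraic multiplicity = 5, geometric multiplicity = 4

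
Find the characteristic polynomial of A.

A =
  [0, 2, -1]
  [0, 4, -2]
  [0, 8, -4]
x^3

Expanding det(x·I − A) (e.g. by cofactor expansion or by noting that A is similar to its Jordan form J, which has the same characteristic polynomial as A) gives
  χ_A(x) = x^3
which factors as x^3. The eigenvalues (with algebraic multiplicities) are λ = 0 with multiplicity 3.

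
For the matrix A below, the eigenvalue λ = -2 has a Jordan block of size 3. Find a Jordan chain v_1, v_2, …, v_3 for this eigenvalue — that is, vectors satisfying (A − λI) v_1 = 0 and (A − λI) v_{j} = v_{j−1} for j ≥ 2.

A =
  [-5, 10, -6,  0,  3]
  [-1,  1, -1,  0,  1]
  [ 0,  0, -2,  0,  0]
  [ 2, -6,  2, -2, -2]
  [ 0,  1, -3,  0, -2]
A Jordan chain for λ = -2 of length 3:
v_1 = (-1, 0, 0, 0, -1)ᵀ
v_2 = (-3, -1, 0, 2, 0)ᵀ
v_3 = (1, 0, 0, 0, 0)ᵀ

Let N = A − (-2)·I. We want v_3 with N^3 v_3 = 0 but N^2 v_3 ≠ 0; then v_{j-1} := N · v_j for j = 3, …, 2.

Pick v_3 = (1, 0, 0, 0, 0)ᵀ.
Then v_2 = N · v_3 = (-3, -1, 0, 2, 0)ᵀ.
Then v_1 = N · v_2 = (-1, 0, 0, 0, -1)ᵀ.

Sanity check: (A − (-2)·I) v_1 = (0, 0, 0, 0, 0)ᵀ = 0. ✓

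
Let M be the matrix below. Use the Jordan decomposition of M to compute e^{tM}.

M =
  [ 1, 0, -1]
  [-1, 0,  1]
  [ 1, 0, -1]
e^{tM} =
  [t + 1, 0, -t]
  [-t, 1, t]
  [t, 0, 1 - t]

Strategy: write M = P · J · P⁻¹ where J is a Jordan canonical form, so e^{tM} = P · e^{tJ} · P⁻¹, and e^{tJ} can be computed block-by-block.

M has Jordan form
J =
  [0, 1, 0]
  [0, 0, 0]
  [0, 0, 0]
(up to reordering of blocks).

Per-block formulas:
  For a 2×2 Jordan block J_2(0): exp(t · J_2(0)) = e^(0t)·(I + t·N), where N is the 2×2 nilpotent shift.
  For a 1×1 block at λ = 0: exp(t · [0]) = [e^(0t)].

After assembling e^{tJ} and conjugating by P, we get:

e^{tM} =
  [t + 1, 0, -t]
  [-t, 1, t]
  [t, 0, 1 - t]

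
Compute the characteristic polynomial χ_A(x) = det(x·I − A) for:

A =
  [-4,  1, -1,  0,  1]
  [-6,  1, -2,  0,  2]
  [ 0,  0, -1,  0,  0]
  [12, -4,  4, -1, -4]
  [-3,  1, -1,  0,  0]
x^5 + 5*x^4 + 10*x^3 + 10*x^2 + 5*x + 1

Expanding det(x·I − A) (e.g. by cofactor expansion or by noting that A is similar to its Jordan form J, which has the same characteristic polynomial as A) gives
  χ_A(x) = x^5 + 5*x^4 + 10*x^3 + 10*x^2 + 5*x + 1
which factors as (x + 1)^5. The eigenvalues (with algebraic multiplicities) are λ = -1 with multiplicity 5.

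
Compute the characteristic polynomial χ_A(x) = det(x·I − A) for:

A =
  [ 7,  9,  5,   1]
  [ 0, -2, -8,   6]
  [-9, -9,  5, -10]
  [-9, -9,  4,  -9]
x^4 - x^3 - 3*x^2 + 5*x - 2

Expanding det(x·I − A) (e.g. by cofactor expansion or by noting that A is similar to its Jordan form J, which has the same characteristic polynomial as A) gives
  χ_A(x) = x^4 - x^3 - 3*x^2 + 5*x - 2
which factors as (x - 1)^3*(x + 2). The eigenvalues (with algebraic multiplicities) are λ = -2 with multiplicity 1, λ = 1 with multiplicity 3.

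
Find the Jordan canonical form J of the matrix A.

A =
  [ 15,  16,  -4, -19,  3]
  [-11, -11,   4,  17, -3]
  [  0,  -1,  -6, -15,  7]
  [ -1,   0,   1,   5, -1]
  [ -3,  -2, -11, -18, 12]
J_3(1) ⊕ J_2(6)

The characteristic polynomial is
  det(x·I − A) = x^5 - 15*x^4 + 75*x^3 - 145*x^2 + 120*x - 36 = (x - 6)^2*(x - 1)^3

Eigenvalues and multiplicities (the geometric multiplicity of λ is n − rank(A − λI), which equals the number of Jordan blocks for λ):
  λ = 1: algebraic multiplicity = 3, geometric multiplicity = 1
  λ = 6: algebraic multiplicity = 2, geometric multiplicity = 1

Determining the block sizes for each eigenvalue:
  λ = 1: one block (gm = 1), so the single block has size am = 3 → block sizes [3]
  λ = 6: one block (gm = 1), so the single block has size am = 2 → block sizes [2]

Assembling the blocks gives a Jordan form
J =
  [1, 1, 0, 0, 0]
  [0, 1, 1, 0, 0]
  [0, 0, 1, 0, 0]
  [0, 0, 0, 6, 1]
  [0, 0, 0, 0, 6]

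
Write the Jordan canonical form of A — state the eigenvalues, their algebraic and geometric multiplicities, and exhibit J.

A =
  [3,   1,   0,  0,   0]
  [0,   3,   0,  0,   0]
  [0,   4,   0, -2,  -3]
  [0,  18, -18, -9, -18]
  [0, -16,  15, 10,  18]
J_2(3) ⊕ J_2(3) ⊕ J_1(3)

The characteristic polynomial is
  det(x·I − A) = x^5 - 15*x^4 + 90*x^3 - 270*x^2 + 405*x - 243 = (x - 3)^5

Eigenvalues and multiplicities (the geometric multiplicity of λ is n − rank(A − λI), which equals the number of Jordan blocks for λ):
  λ = 3: algebraic multiplicity = 5, geometric multiplicity = 3

Determining the block sizes for each eigenvalue:
  λ = 3: with am = 5 and gm = 3, the partition is not yet determined (e.g. several partitions of 5 into 3 parts exist). Let N = A − (3)·I. Computing rank(N^1) = 2, rank(N^2) = 0; the number of blocks of size ≥ j is rank(N^{j−1}) − rank(N^j), giving [3, 2]. So we have 2 block(s) of size 2, 1 block(s) of size 1 → block sizes [2, 2, 1]

Assembling the blocks gives a Jordan form
J =
  [3, 1, 0, 0, 0]
  [0, 3, 0, 0, 0]
  [0, 0, 3, 1, 0]
  [0, 0, 0, 3, 0]
  [0, 0, 0, 0, 3]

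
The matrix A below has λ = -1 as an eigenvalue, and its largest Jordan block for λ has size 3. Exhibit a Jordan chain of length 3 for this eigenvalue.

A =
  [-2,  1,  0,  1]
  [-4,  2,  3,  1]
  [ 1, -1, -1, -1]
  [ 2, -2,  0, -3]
A Jordan chain for λ = -1 of length 3:
v_1 = (-1, -3, 1, 2)ᵀ
v_2 = (-1, -4, 1, 2)ᵀ
v_3 = (1, 0, 0, 0)ᵀ

Let N = A − (-1)·I. We want v_3 with N^3 v_3 = 0 but N^2 v_3 ≠ 0; then v_{j-1} := N · v_j for j = 3, …, 2.

Pick v_3 = (1, 0, 0, 0)ᵀ.
Then v_2 = N · v_3 = (-1, -4, 1, 2)ᵀ.
Then v_1 = N · v_2 = (-1, -3, 1, 2)ᵀ.

Sanity check: (A − (-1)·I) v_1 = (0, 0, 0, 0)ᵀ = 0. ✓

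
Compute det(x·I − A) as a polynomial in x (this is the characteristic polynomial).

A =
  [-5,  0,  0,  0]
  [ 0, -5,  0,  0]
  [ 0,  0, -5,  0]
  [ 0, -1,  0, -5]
x^4 + 20*x^3 + 150*x^2 + 500*x + 625

Expanding det(x·I − A) (e.g. by cofactor expansion or by noting that A is similar to its Jordan form J, which has the same characteristic polynomial as A) gives
  χ_A(x) = x^4 + 20*x^3 + 150*x^2 + 500*x + 625
which factors as (x + 5)^4. The eigenvalues (with algebraic multiplicities) are λ = -5 with multiplicity 4.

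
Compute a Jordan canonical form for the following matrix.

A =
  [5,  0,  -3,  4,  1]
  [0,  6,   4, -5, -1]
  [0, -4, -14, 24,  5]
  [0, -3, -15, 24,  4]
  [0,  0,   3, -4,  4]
J_2(5) ⊕ J_2(5) ⊕ J_1(5)

The characteristic polynomial is
  det(x·I − A) = x^5 - 25*x^4 + 250*x^3 - 1250*x^2 + 3125*x - 3125 = (x - 5)^5

Eigenvalues and multiplicities (the geometric multiplicity of λ is n − rank(A − λI), which equals the number of Jordan blocks for λ):
  λ = 5: algebraic multiplicity = 5, geometric multiplicity = 3

Determining the block sizes for each eigenvalue:
  λ = 5: with am = 5 and gm = 3, the partition is not yet determined (e.g. several partitions of 5 into 3 parts exist). Let N = A − (5)·I. Computing rank(N^1) = 2, rank(N^2) = 0; the number of blocks of size ≥ j is rank(N^{j−1}) − rank(N^j), giving [3, 2]. So we have 2 block(s) of size 2, 1 block(s) of size 1 → block sizes [2, 2, 1]

Assembling the blocks gives a Jordan form
J =
  [5, 1, 0, 0, 0]
  [0, 5, 0, 0, 0]
  [0, 0, 5, 1, 0]
  [0, 0, 0, 5, 0]
  [0, 0, 0, 0, 5]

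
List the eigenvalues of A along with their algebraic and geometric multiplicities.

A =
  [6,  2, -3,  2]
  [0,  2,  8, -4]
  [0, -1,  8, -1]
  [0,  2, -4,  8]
λ = 6: alg = 4, geom = 2

Step 1 — factor the characteristic polynomial to read off the algebraic multiplicities:
  χ_A(x) = (x - 6)^4

Step 2 — compute geometric multiplicities via the rank-nullity identity g(λ) = n − rank(A − λI):
  rank(A − (6)·I) = 2, so dim ker(A − (6)·I) = n − 2 = 2

Summary:
  λ = 6: algebraic multiplicity = 4, geometric multiplicity = 2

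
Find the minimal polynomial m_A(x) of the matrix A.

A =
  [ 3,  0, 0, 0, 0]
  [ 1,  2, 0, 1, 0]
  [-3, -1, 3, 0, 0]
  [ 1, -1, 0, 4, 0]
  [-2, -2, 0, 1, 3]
x^3 - 9*x^2 + 27*x - 27

The characteristic polynomial is χ_A(x) = (x - 3)^5, so the eigenvalues are known. The minimal polynomial is
  m_A(x) = Π_λ (x − λ)^{k_λ}
where k_λ is the size of the *largest* Jordan block for λ (equivalently, the smallest k with (A − λI)^k v = 0 for every generalised eigenvector v of λ).

  λ = 3: largest Jordan block has size 3, contributing (x − 3)^3

So m_A(x) = (x - 3)^3 = x^3 - 9*x^2 + 27*x - 27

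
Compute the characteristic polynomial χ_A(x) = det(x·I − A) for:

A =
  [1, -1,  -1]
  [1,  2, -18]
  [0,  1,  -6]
x^3 + 3*x^2 + 3*x + 1

Expanding det(x·I − A) (e.g. by cofactor expansion or by noting that A is similar to its Jordan form J, which has the same characteristic polynomial as A) gives
  χ_A(x) = x^3 + 3*x^2 + 3*x + 1
which factors as (x + 1)^3. The eigenvalues (with algebraic multiplicities) are λ = -1 with multiplicity 3.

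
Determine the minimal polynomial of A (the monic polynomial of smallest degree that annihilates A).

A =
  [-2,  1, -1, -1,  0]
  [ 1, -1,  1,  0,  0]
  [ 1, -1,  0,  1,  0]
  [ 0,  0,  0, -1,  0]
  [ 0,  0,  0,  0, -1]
x^3 + 3*x^2 + 3*x + 1

The characteristic polynomial is χ_A(x) = (x + 1)^5, so the eigenvalues are known. The minimal polynomial is
  m_A(x) = Π_λ (x − λ)^{k_λ}
where k_λ is the size of the *largest* Jordan block for λ (equivalently, the smallest k with (A − λI)^k v = 0 for every generalised eigenvector v of λ).

  λ = -1: largest Jordan block has size 3, contributing (x + 1)^3

So m_A(x) = (x + 1)^3 = x^3 + 3*x^2 + 3*x + 1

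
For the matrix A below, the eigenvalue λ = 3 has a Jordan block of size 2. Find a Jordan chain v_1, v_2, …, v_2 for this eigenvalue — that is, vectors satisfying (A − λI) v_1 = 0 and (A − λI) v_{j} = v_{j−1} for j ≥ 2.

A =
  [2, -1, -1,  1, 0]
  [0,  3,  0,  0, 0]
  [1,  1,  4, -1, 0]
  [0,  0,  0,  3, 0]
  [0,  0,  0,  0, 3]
A Jordan chain for λ = 3 of length 2:
v_1 = (-1, 0, 1, 0, 0)ᵀ
v_2 = (1, 0, 0, 0, 0)ᵀ

Let N = A − (3)·I. We want v_2 with N^2 v_2 = 0 but N^1 v_2 ≠ 0; then v_{j-1} := N · v_j for j = 2, …, 2.

Pick v_2 = (1, 0, 0, 0, 0)ᵀ.
Then v_1 = N · v_2 = (-1, 0, 1, 0, 0)ᵀ.

Sanity check: (A − (3)·I) v_1 = (0, 0, 0, 0, 0)ᵀ = 0. ✓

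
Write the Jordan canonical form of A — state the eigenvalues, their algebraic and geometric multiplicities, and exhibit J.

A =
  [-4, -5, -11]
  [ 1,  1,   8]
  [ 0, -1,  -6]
J_3(-3)

The characteristic polynomial is
  det(x·I − A) = x^3 + 9*x^2 + 27*x + 27 = (x + 3)^3

Eigenvalues and multiplicities (the geometric multiplicity of λ is n − rank(A − λI), which equals the number of Jordan blocks for λ):
  λ = -3: algebraic multiplicity = 3, geometric multiplicity = 1

Determining the block sizes for each eigenvalue:
  λ = -3: one block (gm = 1), so the single block has size am = 3 → block sizes [3]

Assembling the blocks gives a Jordan form
J =
  [-3,  1,  0]
  [ 0, -3,  1]
  [ 0,  0, -3]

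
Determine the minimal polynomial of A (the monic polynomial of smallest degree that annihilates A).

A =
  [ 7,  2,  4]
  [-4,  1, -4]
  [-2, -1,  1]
x^2 - 6*x + 9

The characteristic polynomial is χ_A(x) = (x - 3)^3, so the eigenvalues are known. The minimal polynomial is
  m_A(x) = Π_λ (x − λ)^{k_λ}
where k_λ is the size of the *largest* Jordan block for λ (equivalently, the smallest k with (A − λI)^k v = 0 for every generalised eigenvector v of λ).

  λ = 3: largest Jordan block has size 2, contributing (x − 3)^2

So m_A(x) = (x - 3)^2 = x^2 - 6*x + 9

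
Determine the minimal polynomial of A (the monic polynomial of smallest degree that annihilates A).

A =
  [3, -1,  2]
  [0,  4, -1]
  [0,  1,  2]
x^3 - 9*x^2 + 27*x - 27

The characteristic polynomial is χ_A(x) = (x - 3)^3, so the eigenvalues are known. The minimal polynomial is
  m_A(x) = Π_λ (x − λ)^{k_λ}
where k_λ is the size of the *largest* Jordan block for λ (equivalently, the smallest k with (A − λI)^k v = 0 for every generalised eigenvector v of λ).

  λ = 3: largest Jordan block has size 3, contributing (x − 3)^3

So m_A(x) = (x - 3)^3 = x^3 - 9*x^2 + 27*x - 27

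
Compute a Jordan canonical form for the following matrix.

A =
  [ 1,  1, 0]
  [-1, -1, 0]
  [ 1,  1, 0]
J_2(0) ⊕ J_1(0)

The characteristic polynomial is
  det(x·I − A) = x^3

Eigenvalues and multiplicities (the geometric multiplicity of λ is n − rank(A − λI), which equals the number of Jordan blocks for λ):
  λ = 0: algebraic multiplicity = 3, geometric multiplicity = 2

Determining the block sizes for each eigenvalue:
  λ = 0: 2 blocks summing to 3 forces exactly one block of size 2 and the rest size 1 → block sizes [2, 1]

Assembling the blocks gives a Jordan form
J =
  [0, 1, 0]
  [0, 0, 0]
  [0, 0, 0]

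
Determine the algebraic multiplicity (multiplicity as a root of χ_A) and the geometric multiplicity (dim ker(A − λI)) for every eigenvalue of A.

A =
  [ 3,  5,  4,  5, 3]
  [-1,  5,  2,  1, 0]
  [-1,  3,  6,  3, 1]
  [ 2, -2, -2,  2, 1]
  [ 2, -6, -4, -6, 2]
λ = 2: alg = 1, geom = 1; λ = 4: alg = 4, geom = 2

Step 1 — factor the characteristic polynomial to read off the algebraic multiplicities:
  χ_A(x) = (x - 4)^4*(x - 2)

Step 2 — compute geometric multiplicities via the rank-nullity identity g(λ) = n − rank(A − λI):
  rank(A − (2)·I) = 4, so dim ker(A − (2)·I) = n − 4 = 1
  rank(A − (4)·I) = 3, so dim ker(A − (4)·I) = n − 3 = 2

Summary:
  λ = 2: algebraic multiplicity = 1, geometric multiplicity = 1
  λ = 4: algebraic multiplicity = 4, geometric multiplicity = 2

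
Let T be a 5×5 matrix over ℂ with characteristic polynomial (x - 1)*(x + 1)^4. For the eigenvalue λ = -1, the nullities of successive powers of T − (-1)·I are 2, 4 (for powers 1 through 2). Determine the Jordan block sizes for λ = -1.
Block sizes for λ = -1: [2, 2]

From the dimensions of kernels of powers, the number of Jordan blocks of size at least j is d_j − d_{j−1} where d_j = dim ker(N^j) (with d_0 = 0). Computing the differences gives [2, 2].
The number of blocks of size exactly k is (#blocks of size ≥ k) − (#blocks of size ≥ k + 1), so the partition is: 2 block(s) of size 2.
In nonincreasing order the block sizes are [2, 2].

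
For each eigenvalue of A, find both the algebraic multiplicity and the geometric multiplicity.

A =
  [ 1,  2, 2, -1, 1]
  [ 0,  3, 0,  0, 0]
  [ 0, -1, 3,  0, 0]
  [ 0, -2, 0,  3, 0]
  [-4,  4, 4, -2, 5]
λ = 3: alg = 5, geom = 3

Step 1 — factor the characteristic polynomial to read off the algebraic multiplicities:
  χ_A(x) = (x - 3)^5

Step 2 — compute geometric multiplicities via the rank-nullity identity g(λ) = n − rank(A − λI):
  rank(A − (3)·I) = 2, so dim ker(A − (3)·I) = n − 2 = 3

Summary:
  λ = 3: algebraic multiplicity = 5, geometric multiplicity = 3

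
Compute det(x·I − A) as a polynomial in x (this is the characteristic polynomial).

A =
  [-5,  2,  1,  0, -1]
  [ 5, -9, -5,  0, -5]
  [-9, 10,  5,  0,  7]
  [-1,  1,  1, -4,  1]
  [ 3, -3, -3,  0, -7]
x^5 + 20*x^4 + 160*x^3 + 640*x^2 + 1280*x + 1024

Expanding det(x·I − A) (e.g. by cofactor expansion or by noting that A is similar to its Jordan form J, which has the same characteristic polynomial as A) gives
  χ_A(x) = x^5 + 20*x^4 + 160*x^3 + 640*x^2 + 1280*x + 1024
which factors as (x + 4)^5. The eigenvalues (with algebraic multiplicities) are λ = -4 with multiplicity 5.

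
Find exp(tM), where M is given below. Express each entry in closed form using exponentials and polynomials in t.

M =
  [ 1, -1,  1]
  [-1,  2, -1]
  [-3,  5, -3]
e^{tM} =
  [-t^2/2 + t + 1, t^2 - t, -t^2/2 + t]
  [-t, 2*t + 1, -t]
  [t^2/2 - 3*t, -t^2 + 5*t, t^2/2 - 3*t + 1]

Strategy: write M = P · J · P⁻¹ where J is a Jordan canonical form, so e^{tM} = P · e^{tJ} · P⁻¹, and e^{tJ} can be computed block-by-block.

M has Jordan form
J =
  [0, 1, 0]
  [0, 0, 1]
  [0, 0, 0]
(up to reordering of blocks).

Per-block formulas:
  For a 3×3 Jordan block J_3(0): exp(t · J_3(0)) = e^(0t)·(I + t·N + (t^2/2)·N^2), where N is the 3×3 nilpotent shift.

After assembling e^{tJ} and conjugating by P, we get:

e^{tM} =
  [-t^2/2 + t + 1, t^2 - t, -t^2/2 + t]
  [-t, 2*t + 1, -t]
  [t^2/2 - 3*t, -t^2 + 5*t, t^2/2 - 3*t + 1]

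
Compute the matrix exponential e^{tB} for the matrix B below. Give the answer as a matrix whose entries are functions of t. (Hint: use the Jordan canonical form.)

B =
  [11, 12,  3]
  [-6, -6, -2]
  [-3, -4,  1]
e^{tB} =
  [9*t*exp(2*t) + exp(2*t), 12*t*exp(2*t), 3*t*exp(2*t)]
  [-6*t*exp(2*t), -8*t*exp(2*t) + exp(2*t), -2*t*exp(2*t)]
  [-3*t*exp(2*t), -4*t*exp(2*t), -t*exp(2*t) + exp(2*t)]

Strategy: write B = P · J · P⁻¹ where J is a Jordan canonical form, so e^{tB} = P · e^{tJ} · P⁻¹, and e^{tJ} can be computed block-by-block.

B has Jordan form
J =
  [2, 1, 0]
  [0, 2, 0]
  [0, 0, 2]
(up to reordering of blocks).

Per-block formulas:
  For a 1×1 block at λ = 2: exp(t · [2]) = [e^(2t)].
  For a 2×2 Jordan block J_2(2): exp(t · J_2(2)) = e^(2t)·(I + t·N), where N is the 2×2 nilpotent shift.

After assembling e^{tJ} and conjugating by P, we get:

e^{tB} =
  [9*t*exp(2*t) + exp(2*t), 12*t*exp(2*t), 3*t*exp(2*t)]
  [-6*t*exp(2*t), -8*t*exp(2*t) + exp(2*t), -2*t*exp(2*t)]
  [-3*t*exp(2*t), -4*t*exp(2*t), -t*exp(2*t) + exp(2*t)]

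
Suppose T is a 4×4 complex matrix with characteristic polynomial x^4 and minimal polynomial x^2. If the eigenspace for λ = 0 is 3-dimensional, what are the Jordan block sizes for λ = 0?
Block sizes for λ = 0: [2, 1, 1]

Step 1 — from the characteristic polynomial, algebraic multiplicity of λ = 0 is 4. From dim ker(T − (0)·I) = 3, there are exactly 3 Jordan blocks for λ = 0.
Step 2 — from the minimal polynomial, the factor (x − 0)^2 tells us the largest block for λ = 0 has size 2.
Step 3 — with total size 4, 3 blocks, and largest block 2, the block sizes (in nonincreasing order) are [2, 1, 1].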